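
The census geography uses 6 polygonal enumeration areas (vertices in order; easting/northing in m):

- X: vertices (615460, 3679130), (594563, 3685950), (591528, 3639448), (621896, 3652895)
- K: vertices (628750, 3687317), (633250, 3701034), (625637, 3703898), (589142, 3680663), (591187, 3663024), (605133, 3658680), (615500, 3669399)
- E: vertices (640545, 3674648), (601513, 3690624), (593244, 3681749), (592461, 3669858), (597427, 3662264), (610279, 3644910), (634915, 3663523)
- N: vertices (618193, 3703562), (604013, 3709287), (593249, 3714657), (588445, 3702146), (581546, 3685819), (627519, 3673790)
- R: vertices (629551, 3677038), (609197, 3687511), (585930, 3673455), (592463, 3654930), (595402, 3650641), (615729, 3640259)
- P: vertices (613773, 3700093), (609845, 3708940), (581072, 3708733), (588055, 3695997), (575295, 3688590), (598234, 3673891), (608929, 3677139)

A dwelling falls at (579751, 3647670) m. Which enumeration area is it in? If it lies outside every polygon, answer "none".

Cast a ray rightward from (579751, 3647670). For each polygon, the edges (by vertex number in listed order) whose endpoints lie on opposite sides of northing = 3647670, where each meets that height, and whether that is right or left of the point:
X: 2–3 at easting≈592064.6 (right), 3–4 at easting≈610096.1 (right) → 2 crossings.
K: no edge straddles that height → 0 crossings.
E: 5–6 at easting≈608235.0 (right), 6–7 at easting≈613932.1 (right) → 2 crossings.
N: no edge straddles that height → 0 crossings.
R: 5–6 at easting≈601218.9 (right), 6–1 at easting≈618514.1 (right) → 2 crossings.
P: no edge straddles that height → 0 crossings.
All counts are even, so the point lies outside every listed polygon.

none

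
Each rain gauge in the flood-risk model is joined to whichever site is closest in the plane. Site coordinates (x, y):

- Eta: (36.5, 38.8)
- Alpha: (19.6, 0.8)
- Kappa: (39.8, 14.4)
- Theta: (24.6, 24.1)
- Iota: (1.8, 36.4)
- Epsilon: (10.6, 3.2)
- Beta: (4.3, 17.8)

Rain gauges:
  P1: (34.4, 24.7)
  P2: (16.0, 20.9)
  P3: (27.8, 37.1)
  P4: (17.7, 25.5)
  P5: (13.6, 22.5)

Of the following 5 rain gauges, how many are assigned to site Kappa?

0

P1 → Theta
P2 → Theta
P3 → Eta
P4 → Theta
P5 → Beta
0 of the 5 go to Kappa.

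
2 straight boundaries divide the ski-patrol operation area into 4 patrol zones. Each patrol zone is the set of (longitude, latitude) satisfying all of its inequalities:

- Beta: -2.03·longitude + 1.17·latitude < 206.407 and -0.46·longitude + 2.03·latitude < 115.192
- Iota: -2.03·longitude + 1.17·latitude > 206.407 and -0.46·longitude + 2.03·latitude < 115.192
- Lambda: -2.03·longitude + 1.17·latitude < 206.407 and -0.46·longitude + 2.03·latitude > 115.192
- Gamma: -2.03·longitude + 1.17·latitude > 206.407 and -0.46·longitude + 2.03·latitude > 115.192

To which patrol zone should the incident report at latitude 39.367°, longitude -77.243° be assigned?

-2.03·-77.243 + 1.17·39.367 = 202.863, which is < 206.407
-0.46·-77.243 + 2.03·39.367 = 115.447, which is > 115.192
This sign pattern matches Lambda.

Lambda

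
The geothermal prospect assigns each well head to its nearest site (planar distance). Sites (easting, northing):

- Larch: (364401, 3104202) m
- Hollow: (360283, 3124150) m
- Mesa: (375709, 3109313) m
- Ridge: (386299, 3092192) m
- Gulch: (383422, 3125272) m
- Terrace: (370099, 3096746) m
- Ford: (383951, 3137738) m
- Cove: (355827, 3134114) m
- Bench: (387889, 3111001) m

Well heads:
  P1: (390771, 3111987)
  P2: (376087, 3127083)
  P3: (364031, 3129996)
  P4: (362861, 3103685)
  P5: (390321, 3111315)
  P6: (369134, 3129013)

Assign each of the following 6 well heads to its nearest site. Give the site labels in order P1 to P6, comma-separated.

P1 → Bench (d²=9278120.00)
P2 → Gulch (d²=57081946.00)
P3 → Hollow (d²=48223220.00)
P4 → Larch (d²=2638889.00)
P5 → Bench (d²=6013220.00)
P6 → Hollow (d²=101988970.00)

Bench, Gulch, Hollow, Larch, Bench, Hollow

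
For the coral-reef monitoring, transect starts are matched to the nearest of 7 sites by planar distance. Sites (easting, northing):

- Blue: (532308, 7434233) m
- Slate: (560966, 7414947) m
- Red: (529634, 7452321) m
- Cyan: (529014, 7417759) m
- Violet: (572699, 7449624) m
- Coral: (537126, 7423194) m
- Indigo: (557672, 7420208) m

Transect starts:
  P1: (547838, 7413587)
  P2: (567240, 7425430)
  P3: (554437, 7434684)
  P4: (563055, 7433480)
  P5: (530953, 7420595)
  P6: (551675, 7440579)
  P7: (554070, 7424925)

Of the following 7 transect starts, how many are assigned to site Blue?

P1 → Indigo
P2 → Indigo
P3 → Indigo
P4 → Indigo
P5 → Cyan
P6 → Blue
P7 → Indigo
1 of the 7 goes to Blue.

1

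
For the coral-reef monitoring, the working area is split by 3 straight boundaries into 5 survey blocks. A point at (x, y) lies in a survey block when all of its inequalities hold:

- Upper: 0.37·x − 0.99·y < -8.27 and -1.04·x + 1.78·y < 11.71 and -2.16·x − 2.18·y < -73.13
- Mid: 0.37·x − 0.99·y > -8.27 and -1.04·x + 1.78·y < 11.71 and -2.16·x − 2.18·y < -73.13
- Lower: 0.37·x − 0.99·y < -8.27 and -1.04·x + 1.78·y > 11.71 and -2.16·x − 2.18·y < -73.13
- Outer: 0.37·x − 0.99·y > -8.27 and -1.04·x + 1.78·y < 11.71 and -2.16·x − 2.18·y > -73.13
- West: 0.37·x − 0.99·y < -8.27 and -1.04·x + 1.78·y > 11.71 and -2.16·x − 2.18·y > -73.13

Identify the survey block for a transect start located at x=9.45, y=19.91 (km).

0.37·9.45 − 0.99·19.91 = -16.214, which is < -8.27
-1.04·9.45 + 1.78·19.91 = 25.612, which is > 11.71
-2.16·9.45 − 2.18·19.91 = -63.816, which is > -73.13
This sign pattern matches West.

West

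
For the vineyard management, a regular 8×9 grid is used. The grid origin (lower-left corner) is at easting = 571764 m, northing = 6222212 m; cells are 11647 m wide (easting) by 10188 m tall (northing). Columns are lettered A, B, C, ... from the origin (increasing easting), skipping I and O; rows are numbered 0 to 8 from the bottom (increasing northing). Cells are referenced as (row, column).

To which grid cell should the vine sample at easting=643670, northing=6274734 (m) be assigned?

(5, G)

Column index: ⌊(643670 − 571764) / 11647⌋ = ⌊6.174⌋ = 6 → column G
Row offset from origin: ⌊(6274734 − 6222212) / 10188⌋ = ⌊5.155⌋ = 5 → row 5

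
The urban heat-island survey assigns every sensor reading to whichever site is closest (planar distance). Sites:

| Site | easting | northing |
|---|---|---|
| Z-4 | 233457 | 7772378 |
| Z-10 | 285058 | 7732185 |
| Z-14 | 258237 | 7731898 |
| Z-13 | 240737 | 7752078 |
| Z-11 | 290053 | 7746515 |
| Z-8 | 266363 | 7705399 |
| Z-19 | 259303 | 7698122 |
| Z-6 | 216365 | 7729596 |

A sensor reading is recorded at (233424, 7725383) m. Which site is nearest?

Z-6

Squared distances to each site:
Z-4: 2208531114.000; Z-10: 2712337160.000; Z-14: 658130194.000; Z-13: 766102994.000; Z-11: 3653405065.000; Z-8: 1484337977.000; Z-19: 1412884762.000; Z-6: 308758850.000.
Minimum at Z-6.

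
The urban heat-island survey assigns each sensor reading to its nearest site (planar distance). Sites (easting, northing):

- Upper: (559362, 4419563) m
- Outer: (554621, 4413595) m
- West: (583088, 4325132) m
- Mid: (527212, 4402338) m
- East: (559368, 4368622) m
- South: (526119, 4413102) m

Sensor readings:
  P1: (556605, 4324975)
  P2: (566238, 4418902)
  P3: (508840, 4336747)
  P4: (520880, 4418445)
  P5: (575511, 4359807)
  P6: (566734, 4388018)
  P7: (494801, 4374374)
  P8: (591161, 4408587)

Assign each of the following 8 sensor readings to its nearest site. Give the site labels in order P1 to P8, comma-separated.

West, Upper, East, South, East, East, Mid, Upper

P1 → West (d²=701373938.00)
P2 → Upper (d²=47716297.00)
P3 → East (d²=3569094409.00)
P4 → South (d²=55994770.00)
P5 → East (d²=338300674.00)
P6 → East (d²=430462772.00)
P7 → Mid (d²=1832458217.00)
P8 → Upper (d²=1131648977.00)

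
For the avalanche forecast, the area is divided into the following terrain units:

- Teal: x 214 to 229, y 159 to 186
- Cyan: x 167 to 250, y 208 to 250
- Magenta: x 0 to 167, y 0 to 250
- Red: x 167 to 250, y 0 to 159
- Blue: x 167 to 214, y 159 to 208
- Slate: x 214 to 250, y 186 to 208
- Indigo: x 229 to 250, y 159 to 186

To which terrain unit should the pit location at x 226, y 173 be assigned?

The point has x = 226 and y = 173.
Only Teal satisfies 214 ≤ x ≤ 229 and 159 ≤ y ≤ 186.

Teal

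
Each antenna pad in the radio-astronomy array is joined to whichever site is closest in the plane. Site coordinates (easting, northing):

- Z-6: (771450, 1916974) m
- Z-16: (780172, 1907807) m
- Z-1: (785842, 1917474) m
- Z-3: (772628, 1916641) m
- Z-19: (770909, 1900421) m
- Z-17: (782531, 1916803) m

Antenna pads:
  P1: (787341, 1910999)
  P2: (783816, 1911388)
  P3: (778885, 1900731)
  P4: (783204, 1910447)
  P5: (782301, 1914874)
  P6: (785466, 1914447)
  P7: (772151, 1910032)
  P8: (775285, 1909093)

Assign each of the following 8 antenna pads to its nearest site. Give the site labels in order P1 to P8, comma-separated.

Z-1, Z-16, Z-16, Z-16, Z-17, Z-1, Z-3, Z-16

P1 → Z-1 (d²=44172626.00)
P2 → Z-16 (d²=26102297.00)
P3 → Z-16 (d²=51726145.00)
P4 → Z-16 (d²=16162624.00)
P5 → Z-17 (d²=3773941.00)
P6 → Z-1 (d²=9304105.00)
P7 → Z-3 (d²=43906410.00)
P8 → Z-16 (d²=25536565.00)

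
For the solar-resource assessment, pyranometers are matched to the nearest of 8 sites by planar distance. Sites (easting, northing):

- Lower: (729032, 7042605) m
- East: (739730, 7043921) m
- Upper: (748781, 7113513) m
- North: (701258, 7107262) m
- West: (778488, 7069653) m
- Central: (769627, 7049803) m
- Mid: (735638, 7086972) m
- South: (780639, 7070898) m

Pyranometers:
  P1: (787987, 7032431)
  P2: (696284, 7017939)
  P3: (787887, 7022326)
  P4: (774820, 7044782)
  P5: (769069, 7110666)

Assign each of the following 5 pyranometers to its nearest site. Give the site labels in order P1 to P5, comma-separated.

Central, Lower, Central, Central, Upper

P1 → Central (d²=638875984.00)
P2 → Lower (d²=1680843060.00)
P3 → Central (d²=1088413129.00)
P4 → Central (d²=52177690.00)
P5 → Upper (d²=419708353.00)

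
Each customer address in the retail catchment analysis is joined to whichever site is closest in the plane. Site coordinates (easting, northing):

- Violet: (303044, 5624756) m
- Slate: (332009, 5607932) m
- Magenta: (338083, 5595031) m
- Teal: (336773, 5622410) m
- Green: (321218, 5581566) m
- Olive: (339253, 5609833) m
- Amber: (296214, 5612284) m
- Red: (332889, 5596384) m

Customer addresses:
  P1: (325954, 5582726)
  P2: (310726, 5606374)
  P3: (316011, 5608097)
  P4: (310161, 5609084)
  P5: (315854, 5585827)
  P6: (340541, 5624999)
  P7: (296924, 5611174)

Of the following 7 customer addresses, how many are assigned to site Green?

P1 → Green
P2 → Amber
P3 → Slate
P4 → Amber
P5 → Green
P6 → Teal
P7 → Amber
2 of the 7 go to Green.

2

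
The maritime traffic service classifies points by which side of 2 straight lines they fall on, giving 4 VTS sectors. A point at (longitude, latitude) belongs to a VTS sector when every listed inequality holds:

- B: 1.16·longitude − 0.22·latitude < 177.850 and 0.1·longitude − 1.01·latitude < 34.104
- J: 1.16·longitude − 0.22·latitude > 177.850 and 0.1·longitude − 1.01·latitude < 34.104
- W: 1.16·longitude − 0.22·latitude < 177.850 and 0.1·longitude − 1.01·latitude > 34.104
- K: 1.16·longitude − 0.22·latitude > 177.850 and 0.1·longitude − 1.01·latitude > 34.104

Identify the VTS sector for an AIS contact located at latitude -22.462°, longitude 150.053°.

1.16·150.053 − 0.22·-22.462 = 179.003, which is > 177.850
0.1·150.053 − 1.01·-22.462 = 37.692, which is > 34.104
This sign pattern matches K.

K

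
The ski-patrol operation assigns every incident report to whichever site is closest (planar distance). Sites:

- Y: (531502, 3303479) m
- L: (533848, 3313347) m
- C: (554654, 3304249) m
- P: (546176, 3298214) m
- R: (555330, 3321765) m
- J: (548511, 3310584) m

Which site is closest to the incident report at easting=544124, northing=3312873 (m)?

Squared distances to each site:
Y: 247562120.000; L: 105820852.000; C: 185254276.000; P: 219096985.000; R: 204642100.000; J: 24485290.000.
Minimum at J.

J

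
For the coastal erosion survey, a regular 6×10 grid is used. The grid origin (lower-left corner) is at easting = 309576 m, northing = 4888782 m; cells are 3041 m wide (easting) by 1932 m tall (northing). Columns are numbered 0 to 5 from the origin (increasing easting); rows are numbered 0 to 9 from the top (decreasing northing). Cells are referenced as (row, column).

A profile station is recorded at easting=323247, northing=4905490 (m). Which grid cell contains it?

(1, 4)

Column index: ⌊(323247 − 309576) / 3041⌋ = ⌊4.496⌋ = 4
Row offset from origin: ⌊(4905490 − 4888782) / 1932⌋ = ⌊8.648⌋ = 8 → row 1 (counted from top)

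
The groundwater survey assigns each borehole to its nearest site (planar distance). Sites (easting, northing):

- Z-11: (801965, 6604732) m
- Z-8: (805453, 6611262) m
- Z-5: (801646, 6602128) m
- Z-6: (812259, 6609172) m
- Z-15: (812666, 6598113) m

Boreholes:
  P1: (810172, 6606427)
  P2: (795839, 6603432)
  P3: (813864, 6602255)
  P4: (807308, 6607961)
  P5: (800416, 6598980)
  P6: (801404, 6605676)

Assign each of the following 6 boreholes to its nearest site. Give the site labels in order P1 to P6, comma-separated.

Z-6, Z-5, Z-15, Z-8, Z-5, Z-11

P1 → Z-6 (d²=11890594.00)
P2 → Z-5 (d²=35421665.00)
P3 → Z-15 (d²=18591368.00)
P4 → Z-8 (d²=14337626.00)
P5 → Z-5 (d²=11422804.00)
P6 → Z-11 (d²=1205857.00)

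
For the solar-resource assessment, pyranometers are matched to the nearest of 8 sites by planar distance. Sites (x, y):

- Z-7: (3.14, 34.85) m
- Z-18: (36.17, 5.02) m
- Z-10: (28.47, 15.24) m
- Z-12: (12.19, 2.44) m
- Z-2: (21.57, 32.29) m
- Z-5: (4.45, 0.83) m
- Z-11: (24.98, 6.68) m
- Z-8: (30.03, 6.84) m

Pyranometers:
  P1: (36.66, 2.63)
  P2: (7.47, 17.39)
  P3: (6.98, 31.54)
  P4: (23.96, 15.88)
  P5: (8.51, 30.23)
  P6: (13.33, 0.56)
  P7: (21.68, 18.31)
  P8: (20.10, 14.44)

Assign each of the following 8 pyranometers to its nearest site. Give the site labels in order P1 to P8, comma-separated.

Z-18, Z-12, Z-7, Z-10, Z-7, Z-12, Z-10, Z-10

P1 → Z-18 (d²=5.95)
P2 → Z-12 (d²=245.78)
P3 → Z-7 (d²=25.70)
P4 → Z-10 (d²=20.75)
P5 → Z-7 (d²=50.18)
P6 → Z-12 (d²=4.83)
P7 → Z-10 (d²=55.53)
P8 → Z-10 (d²=70.70)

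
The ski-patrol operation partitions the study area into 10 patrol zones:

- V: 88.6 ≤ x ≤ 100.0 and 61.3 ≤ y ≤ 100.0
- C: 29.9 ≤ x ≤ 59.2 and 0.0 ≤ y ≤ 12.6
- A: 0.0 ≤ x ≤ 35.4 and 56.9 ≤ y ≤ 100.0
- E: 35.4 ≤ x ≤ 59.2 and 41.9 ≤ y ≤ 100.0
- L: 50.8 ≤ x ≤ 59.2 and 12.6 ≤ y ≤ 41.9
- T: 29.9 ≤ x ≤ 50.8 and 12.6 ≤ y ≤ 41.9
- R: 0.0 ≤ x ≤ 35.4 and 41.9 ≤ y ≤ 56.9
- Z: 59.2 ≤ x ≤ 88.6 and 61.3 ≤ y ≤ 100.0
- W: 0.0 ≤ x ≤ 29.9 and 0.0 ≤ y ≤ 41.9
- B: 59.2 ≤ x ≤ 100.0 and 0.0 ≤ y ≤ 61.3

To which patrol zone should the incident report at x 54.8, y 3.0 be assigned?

The point has x = 54.8 and y = 3.0.
Only C satisfies 29.9 ≤ x ≤ 59.2 and 0.0 ≤ y ≤ 12.6.

C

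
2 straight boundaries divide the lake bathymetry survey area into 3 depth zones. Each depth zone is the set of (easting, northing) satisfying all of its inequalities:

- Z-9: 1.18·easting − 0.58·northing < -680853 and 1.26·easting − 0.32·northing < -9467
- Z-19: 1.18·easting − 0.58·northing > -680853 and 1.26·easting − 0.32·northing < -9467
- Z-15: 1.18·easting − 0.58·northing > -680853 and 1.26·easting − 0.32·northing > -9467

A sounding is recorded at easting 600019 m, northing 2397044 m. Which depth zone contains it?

1.18·600019 − 0.58·2397044 = -682263.100, which is < -680853
1.26·600019 − 0.32·2397044 = -11030.140, which is < -9467
This sign pattern matches Z-9.

Z-9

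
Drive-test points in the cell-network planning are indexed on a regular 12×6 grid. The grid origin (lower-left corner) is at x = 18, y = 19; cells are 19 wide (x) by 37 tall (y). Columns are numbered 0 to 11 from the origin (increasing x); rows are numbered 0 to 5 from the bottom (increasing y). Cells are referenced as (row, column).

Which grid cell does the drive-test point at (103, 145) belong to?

(3, 4)

Column index: ⌊(103 − 18) / 19⌋ = ⌊4.474⌋ = 4
Row offset from origin: ⌊(145 − 19) / 37⌋ = ⌊3.405⌋ = 3 → row 3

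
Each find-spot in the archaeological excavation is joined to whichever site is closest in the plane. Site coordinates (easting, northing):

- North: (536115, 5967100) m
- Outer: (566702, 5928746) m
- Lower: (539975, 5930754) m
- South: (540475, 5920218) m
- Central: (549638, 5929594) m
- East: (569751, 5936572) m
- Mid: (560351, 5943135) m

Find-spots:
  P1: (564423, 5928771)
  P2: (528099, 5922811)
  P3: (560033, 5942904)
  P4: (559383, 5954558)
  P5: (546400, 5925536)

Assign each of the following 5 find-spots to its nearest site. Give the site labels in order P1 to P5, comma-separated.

Outer, South, Mid, Mid, Central

P1 → Outer (d²=5194466.00)
P2 → South (d²=159889025.00)
P3 → Mid (d²=154485.00)
P4 → Mid (d²=131421953.00)
P5 → Central (d²=26952008.00)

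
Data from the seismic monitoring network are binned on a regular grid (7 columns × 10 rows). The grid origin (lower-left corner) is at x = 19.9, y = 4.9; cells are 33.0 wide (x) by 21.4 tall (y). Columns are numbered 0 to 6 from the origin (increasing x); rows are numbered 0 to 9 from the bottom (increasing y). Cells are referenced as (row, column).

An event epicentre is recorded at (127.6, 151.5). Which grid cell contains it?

Column index: ⌊(127.6 − 19.9) / 33.0⌋ = ⌊3.264⌋ = 3
Row offset from origin: ⌊(151.5 − 4.9) / 21.4⌋ = ⌊6.850⌋ = 6 → row 6

(6, 3)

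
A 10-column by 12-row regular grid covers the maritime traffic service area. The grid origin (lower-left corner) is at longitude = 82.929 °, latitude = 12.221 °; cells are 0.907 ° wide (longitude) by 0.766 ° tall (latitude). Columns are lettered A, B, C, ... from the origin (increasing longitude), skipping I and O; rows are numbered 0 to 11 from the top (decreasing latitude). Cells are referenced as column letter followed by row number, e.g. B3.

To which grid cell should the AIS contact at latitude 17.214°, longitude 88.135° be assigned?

F5

Column index: ⌊(88.135 − 82.929) / 0.907⌋ = ⌊5.740⌋ = 5 → column F
Row offset from origin: ⌊(17.214 − 12.221) / 0.766⌋ = ⌊6.518⌋ = 6 → row 5 (counted from top)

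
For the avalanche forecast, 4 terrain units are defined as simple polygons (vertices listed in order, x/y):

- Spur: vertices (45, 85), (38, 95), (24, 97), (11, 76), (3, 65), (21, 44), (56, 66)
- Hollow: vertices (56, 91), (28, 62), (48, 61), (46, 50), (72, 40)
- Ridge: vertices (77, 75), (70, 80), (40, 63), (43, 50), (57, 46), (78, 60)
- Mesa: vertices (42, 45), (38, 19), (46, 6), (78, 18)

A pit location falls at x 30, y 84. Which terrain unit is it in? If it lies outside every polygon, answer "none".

Cast a ray rightward from (30, 84). For each polygon, the edges (by vertex number in listed order) whose endpoints lie on opposite sides of y = 84, where each meets that height, and whether that is right or left of the point:
Spur: 3–4 at x≈16.0 (left), 7–1 at x≈45.6 (right) → 1 crossing.
Hollow: 1–2 at x≈49.2 (right), 5–1 at x≈58.2 (right) → 2 crossings.
Ridge: no edge straddles that height → 0 crossings.
Mesa: no edge straddles that height → 0 crossings.
Only Spur has an odd count, so the point is inside Spur.

Spur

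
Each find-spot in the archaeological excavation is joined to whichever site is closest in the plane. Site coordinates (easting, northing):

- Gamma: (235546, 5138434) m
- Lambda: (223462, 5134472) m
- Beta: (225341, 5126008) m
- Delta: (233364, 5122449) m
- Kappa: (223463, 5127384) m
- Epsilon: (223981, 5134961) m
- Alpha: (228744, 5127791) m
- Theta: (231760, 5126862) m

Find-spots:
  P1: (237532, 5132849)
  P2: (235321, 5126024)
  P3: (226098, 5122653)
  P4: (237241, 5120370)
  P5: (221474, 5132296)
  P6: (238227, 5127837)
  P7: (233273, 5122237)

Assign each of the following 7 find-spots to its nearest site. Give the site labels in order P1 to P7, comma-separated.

Gamma, Theta, Beta, Delta, Lambda, Theta, Delta

P1 → Gamma (d²=35136421.00)
P2 → Theta (d²=13382965.00)
P3 → Beta (d²=11829074.00)
P4 → Delta (d²=19353370.00)
P5 → Lambda (d²=8687120.00)
P6 → Theta (d²=42772714.00)
P7 → Delta (d²=53225.00)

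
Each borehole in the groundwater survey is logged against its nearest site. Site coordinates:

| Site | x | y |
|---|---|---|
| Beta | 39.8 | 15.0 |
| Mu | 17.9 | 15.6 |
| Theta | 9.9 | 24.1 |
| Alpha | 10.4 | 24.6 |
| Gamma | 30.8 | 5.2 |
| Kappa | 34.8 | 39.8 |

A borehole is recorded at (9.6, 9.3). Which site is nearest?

Squared distances to each site:
Beta: 944.530; Mu: 108.580; Theta: 219.130; Alpha: 234.730; Gamma: 466.250; Kappa: 1565.290.
Minimum at Mu.

Mu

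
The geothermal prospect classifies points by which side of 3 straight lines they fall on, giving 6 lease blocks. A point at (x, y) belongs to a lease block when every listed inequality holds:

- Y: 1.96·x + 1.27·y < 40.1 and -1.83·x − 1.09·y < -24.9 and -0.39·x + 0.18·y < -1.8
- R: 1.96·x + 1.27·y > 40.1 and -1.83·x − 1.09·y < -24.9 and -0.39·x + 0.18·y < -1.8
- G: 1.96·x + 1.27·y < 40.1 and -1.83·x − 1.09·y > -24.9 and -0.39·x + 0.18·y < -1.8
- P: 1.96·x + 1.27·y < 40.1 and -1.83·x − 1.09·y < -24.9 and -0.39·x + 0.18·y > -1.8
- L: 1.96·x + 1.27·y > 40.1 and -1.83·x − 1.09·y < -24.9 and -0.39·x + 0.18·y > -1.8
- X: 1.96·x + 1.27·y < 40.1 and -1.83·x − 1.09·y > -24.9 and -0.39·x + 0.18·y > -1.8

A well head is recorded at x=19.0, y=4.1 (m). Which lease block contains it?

1.96·19.0 + 1.27·4.1 = 42.447, which is > 40.1
-1.83·19.0 − 1.09·4.1 = -39.239, which is < -24.9
-0.39·19.0 + 0.18·4.1 = -6.672, which is < -1.8
This sign pattern matches R.

R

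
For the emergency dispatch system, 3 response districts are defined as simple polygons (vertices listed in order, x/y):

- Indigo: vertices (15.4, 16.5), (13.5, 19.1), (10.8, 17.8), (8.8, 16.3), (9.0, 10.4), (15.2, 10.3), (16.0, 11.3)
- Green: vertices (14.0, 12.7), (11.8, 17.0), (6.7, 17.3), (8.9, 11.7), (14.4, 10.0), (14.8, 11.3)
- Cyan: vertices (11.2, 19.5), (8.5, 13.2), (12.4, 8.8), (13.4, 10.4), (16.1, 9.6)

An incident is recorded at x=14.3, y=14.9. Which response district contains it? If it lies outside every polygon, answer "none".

Indigo

Cast a ray rightward from (14.3, 14.9). For each polygon, the edges (by vertex number in listed order) whose endpoints lie on opposite sides of y = 14.9, where each meets that height, and whether that is right or left of the point:
Indigo: 4–5 at x≈8.85 (left), 7–1 at x≈15.58 (right) → 1 crossing.
Green: 1–2 at x≈12.87 (left), 3–4 at x≈7.64 (left) → 0 crossings.
Cyan: 1–2 at x≈9.23 (left), 5–1 at x≈13.48 (left) → 0 crossings.
Only Indigo has an odd count, so the point is inside Indigo.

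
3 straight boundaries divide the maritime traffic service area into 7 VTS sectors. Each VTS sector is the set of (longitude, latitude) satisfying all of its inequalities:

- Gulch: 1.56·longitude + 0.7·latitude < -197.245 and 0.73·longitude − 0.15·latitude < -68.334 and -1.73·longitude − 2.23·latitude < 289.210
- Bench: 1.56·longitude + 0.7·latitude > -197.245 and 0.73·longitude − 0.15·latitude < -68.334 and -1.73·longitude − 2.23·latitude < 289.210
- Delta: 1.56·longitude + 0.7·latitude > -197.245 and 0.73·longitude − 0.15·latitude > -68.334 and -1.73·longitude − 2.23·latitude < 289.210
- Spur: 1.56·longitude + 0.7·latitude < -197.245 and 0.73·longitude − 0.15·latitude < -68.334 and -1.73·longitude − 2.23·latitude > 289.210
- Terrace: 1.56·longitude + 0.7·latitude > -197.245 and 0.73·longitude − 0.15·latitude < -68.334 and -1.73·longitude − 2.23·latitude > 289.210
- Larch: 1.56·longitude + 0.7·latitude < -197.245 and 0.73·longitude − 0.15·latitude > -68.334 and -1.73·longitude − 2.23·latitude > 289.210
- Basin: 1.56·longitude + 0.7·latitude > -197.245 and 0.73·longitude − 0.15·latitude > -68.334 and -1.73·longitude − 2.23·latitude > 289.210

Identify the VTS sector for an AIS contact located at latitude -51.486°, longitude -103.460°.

1.56·-103.460 + 0.7·-51.486 = -197.438, which is < -197.245
0.73·-103.460 − 0.15·-51.486 = -67.803, which is > -68.334
-1.73·-103.460 − 2.23·-51.486 = 293.800, which is > 289.210
This sign pattern matches Larch.

Larch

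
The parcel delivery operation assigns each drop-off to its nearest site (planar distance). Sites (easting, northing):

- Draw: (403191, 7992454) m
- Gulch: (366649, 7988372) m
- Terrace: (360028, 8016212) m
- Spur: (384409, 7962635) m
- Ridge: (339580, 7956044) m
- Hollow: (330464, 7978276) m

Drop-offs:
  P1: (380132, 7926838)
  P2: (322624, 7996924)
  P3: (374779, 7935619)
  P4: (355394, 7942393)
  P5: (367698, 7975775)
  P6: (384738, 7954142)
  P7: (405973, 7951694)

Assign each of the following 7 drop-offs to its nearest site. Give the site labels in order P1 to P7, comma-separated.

P1 → Spur (d²=1299717938.00)
P2 → Hollow (d²=409213504.00)
P3 → Spur (d²=822601156.00)
P4 → Ridge (d²=436432397.00)
P5 → Gulch (d²=159784810.00)
P6 → Spur (d²=72239290.00)
P7 → Spur (d²=584711577.00)

Spur, Hollow, Spur, Ridge, Gulch, Spur, Spur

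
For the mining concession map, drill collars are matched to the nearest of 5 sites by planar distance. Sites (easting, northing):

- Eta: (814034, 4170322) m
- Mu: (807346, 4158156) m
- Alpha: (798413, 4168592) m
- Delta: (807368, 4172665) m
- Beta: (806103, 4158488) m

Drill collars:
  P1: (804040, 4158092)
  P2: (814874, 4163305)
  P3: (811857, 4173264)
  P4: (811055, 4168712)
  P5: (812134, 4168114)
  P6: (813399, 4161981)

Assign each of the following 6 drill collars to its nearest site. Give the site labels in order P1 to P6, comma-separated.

P1 → Beta (d²=4412785.00)
P2 → Eta (d²=49943889.00)
P3 → Eta (d²=13394693.00)
P4 → Eta (d²=11466541.00)
P5 → Eta (d²=8485264.00)
P6 → Mu (d²=51269434.00)

Beta, Eta, Eta, Eta, Eta, Mu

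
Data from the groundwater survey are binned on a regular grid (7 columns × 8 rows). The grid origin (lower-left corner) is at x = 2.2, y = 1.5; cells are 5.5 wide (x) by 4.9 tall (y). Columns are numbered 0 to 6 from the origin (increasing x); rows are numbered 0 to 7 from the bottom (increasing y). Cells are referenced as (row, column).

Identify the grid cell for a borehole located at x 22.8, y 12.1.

Column index: ⌊(22.8 − 2.2) / 5.5⌋ = ⌊3.745⌋ = 3
Row offset from origin: ⌊(12.1 − 1.5) / 4.9⌋ = ⌊2.163⌋ = 2 → row 2

(2, 3)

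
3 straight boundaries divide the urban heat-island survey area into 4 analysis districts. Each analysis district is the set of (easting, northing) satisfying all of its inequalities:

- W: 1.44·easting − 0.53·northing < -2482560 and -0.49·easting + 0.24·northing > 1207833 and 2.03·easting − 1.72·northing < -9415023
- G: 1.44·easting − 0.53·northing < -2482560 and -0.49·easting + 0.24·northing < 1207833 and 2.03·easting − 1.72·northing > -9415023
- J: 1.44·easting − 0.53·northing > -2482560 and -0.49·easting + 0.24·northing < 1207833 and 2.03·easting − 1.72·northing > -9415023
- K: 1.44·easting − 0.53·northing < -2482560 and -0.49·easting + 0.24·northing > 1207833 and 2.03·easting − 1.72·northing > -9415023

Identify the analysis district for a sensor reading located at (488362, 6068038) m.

W

1.44·488362 − 0.53·6068038 = -2512818.860, which is < -2482560
-0.49·488362 + 0.24·6068038 = 1217031.740, which is > 1207833
2.03·488362 − 1.72·6068038 = -9445650.500, which is < -9415023
This sign pattern matches W.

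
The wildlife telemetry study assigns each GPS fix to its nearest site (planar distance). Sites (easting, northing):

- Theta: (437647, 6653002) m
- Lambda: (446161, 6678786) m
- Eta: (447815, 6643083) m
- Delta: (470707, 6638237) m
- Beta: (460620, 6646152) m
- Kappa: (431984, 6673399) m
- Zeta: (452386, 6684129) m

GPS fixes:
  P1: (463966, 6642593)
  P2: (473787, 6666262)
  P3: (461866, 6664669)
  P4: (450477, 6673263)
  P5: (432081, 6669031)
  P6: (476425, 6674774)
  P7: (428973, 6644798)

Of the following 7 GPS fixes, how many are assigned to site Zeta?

1

P1 → Beta
P2 → Beta
P3 → Beta
P4 → Lambda
P5 → Kappa
P6 → Zeta
P7 → Theta
1 of the 7 goes to Zeta.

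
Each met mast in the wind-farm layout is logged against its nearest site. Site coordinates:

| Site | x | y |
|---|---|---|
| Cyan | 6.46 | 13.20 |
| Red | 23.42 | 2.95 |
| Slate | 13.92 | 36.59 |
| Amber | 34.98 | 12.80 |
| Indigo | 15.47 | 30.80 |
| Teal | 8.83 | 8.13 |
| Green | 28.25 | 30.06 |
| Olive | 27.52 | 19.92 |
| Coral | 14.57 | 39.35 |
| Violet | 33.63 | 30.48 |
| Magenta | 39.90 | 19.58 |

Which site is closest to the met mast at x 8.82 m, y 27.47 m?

Indigo

Squared distances to each site:
Cyan: 209.202; Red: 814.390; Slate: 109.184; Amber: 899.554; Indigo: 55.311; Teal: 374.036; Green: 384.233; Olive: 406.692; Coral: 174.197; Violet: 624.596; Magenta: 1028.218.
Minimum at Indigo.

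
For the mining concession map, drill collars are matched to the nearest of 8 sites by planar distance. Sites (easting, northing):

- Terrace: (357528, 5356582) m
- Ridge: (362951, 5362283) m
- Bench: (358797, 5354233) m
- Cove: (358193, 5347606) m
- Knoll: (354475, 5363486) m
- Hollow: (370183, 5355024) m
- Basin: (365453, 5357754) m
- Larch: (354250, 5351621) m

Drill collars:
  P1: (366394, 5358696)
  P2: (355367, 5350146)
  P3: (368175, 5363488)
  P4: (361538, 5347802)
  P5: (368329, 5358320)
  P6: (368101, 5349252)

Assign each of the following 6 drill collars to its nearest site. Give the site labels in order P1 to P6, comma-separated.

P1 → Basin (d²=1772845.00)
P2 → Larch (d²=3423314.00)
P3 → Ridge (d²=28742201.00)
P4 → Cove (d²=11227441.00)
P5 → Basin (d²=8591732.00)
P6 → Hollow (d²=37650708.00)

Basin, Larch, Ridge, Cove, Basin, Hollow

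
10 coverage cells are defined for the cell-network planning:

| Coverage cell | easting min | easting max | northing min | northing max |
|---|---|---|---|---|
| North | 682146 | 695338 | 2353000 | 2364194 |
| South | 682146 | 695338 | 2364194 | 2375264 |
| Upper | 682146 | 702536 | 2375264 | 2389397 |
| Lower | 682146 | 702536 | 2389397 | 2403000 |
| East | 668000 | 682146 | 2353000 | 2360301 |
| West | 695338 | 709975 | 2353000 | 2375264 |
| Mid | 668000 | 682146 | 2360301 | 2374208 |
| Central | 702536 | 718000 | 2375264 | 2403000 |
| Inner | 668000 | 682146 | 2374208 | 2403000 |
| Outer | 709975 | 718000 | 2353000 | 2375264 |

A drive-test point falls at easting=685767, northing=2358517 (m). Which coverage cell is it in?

The point has easting = 685767 and northing = 2358517.
Only North satisfies 682146 ≤ easting ≤ 695338 and 2353000 ≤ northing ≤ 2364194.

North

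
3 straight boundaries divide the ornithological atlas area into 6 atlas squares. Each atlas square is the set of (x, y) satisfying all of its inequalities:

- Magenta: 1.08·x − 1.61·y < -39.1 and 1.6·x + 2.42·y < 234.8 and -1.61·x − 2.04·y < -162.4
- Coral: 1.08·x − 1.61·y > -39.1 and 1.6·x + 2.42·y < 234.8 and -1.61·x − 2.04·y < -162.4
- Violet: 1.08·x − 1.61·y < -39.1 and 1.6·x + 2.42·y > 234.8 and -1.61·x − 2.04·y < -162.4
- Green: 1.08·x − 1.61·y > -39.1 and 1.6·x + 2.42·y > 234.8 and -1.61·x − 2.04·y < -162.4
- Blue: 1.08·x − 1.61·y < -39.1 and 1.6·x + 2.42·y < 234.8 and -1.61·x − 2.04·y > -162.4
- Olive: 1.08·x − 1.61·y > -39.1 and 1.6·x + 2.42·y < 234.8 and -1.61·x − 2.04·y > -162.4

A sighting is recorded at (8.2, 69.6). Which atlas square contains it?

1.08·8.2 − 1.61·69.6 = -103.200, which is < -39.1
1.6·8.2 + 2.42·69.6 = 181.552, which is < 234.8
-1.61·8.2 − 2.04·69.6 = -155.186, which is > -162.4
This sign pattern matches Blue.

Blue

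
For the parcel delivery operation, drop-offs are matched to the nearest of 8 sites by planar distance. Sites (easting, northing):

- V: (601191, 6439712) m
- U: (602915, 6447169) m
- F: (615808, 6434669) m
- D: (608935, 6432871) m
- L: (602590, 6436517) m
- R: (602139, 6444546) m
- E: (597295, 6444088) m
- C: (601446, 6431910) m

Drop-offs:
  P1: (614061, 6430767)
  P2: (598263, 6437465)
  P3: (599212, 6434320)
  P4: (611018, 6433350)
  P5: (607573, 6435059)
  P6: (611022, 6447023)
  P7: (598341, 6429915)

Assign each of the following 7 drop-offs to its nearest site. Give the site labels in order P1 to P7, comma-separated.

F, V, C, D, D, U, C

P1 → F (d²=18277613.00)
P2 → V (d²=13622193.00)
P3 → C (d²=10798856.00)
P4 → D (d²=4568330.00)
P5 → D (d²=6642388.00)
P6 → U (d²=65744765.00)
P7 → C (d²=13621050.00)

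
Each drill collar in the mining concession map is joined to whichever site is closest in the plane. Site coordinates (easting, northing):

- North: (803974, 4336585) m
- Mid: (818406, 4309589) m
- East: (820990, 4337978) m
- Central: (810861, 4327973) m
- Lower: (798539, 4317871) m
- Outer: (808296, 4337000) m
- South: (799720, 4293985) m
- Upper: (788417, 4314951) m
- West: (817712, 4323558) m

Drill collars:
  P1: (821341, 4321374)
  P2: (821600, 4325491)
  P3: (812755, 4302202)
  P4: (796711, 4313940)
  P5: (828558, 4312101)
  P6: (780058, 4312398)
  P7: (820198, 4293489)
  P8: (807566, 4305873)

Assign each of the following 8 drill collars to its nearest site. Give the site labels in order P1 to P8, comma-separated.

P1 → West (d²=17939497.00)
P2 → West (d²=18853033.00)
P3 → Mid (d²=86501570.00)
P4 → Lower (d²=18794345.00)
P5 → Mid (d²=109373248.00)
P6 → Upper (d²=76390690.00)
P7 → Mid (d²=262421264.00)
P8 → Mid (d²=131314256.00)

West, West, Mid, Lower, Mid, Upper, Mid, Mid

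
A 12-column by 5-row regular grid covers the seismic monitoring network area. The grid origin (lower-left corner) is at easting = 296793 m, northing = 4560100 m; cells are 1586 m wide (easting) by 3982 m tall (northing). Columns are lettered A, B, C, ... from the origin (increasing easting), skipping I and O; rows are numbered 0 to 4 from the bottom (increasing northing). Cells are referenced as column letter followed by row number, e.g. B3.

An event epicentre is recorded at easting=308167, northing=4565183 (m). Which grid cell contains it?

H1

Column index: ⌊(308167 − 296793) / 1586⌋ = ⌊7.172⌋ = 7 → column H
Row offset from origin: ⌊(4565183 − 4560100) / 3982⌋ = ⌊1.276⌋ = 1 → row 1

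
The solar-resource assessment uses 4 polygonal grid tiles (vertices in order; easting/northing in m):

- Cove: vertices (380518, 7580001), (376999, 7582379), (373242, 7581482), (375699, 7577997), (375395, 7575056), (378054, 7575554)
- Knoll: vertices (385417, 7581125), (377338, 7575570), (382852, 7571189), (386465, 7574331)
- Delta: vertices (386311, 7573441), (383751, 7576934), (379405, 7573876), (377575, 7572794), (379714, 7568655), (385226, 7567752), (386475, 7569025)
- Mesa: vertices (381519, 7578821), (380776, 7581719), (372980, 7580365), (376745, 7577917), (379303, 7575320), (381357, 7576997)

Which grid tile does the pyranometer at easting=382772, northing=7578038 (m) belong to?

Cast a ray rightward from (382772, 7578038). For each polygon, the edges (by vertex number in listed order) whose endpoints lie on opposite sides of northing = 7578038, where each meets that height, and whether that is right or left of the point:
Cove: 3–4 at easting≈375670.1 (left), 6–1 at easting≈379430.3 (left) → 0 crossings.
Knoll: 1–2 at easting≈380927.4 (left), 4–1 at easting≈385893.2 (right) → 1 crossing.
Delta: no edge straddles that height → 0 crossings.
Mesa: 3–4 at easting≈376558.9 (left), 6–1 at easting≈381449.5 (left) → 0 crossings.
Only Knoll has an odd count, so the point is inside Knoll.

Knoll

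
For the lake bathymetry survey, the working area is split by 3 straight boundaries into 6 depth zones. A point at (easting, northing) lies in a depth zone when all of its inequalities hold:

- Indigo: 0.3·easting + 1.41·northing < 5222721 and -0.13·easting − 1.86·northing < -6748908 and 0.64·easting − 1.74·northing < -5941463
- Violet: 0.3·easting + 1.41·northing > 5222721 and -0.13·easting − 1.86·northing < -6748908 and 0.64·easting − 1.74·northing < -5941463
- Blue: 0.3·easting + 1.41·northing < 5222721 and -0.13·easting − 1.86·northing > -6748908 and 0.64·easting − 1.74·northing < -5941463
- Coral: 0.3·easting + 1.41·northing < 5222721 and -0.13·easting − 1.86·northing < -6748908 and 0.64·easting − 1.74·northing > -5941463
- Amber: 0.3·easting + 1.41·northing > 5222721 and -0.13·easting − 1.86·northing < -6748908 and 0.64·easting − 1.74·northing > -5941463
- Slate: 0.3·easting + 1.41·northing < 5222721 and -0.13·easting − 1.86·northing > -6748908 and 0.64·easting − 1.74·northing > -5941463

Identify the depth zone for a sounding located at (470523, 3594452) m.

Blue

0.3·470523 + 1.41·3594452 = 5209334.220, which is < 5222721
-0.13·470523 − 1.86·3594452 = -6746848.710, which is > -6748908
0.64·470523 − 1.74·3594452 = -5953211.760, which is < -5941463
This sign pattern matches Blue.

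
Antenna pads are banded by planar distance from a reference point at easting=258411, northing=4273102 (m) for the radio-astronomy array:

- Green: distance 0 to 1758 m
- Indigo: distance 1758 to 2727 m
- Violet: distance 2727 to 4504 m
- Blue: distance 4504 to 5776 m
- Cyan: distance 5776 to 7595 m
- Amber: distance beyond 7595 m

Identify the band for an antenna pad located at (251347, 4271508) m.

Distance = √((251347−258411)² + (4271508−4273102)²) = √(49900096.000 + 2540836.000) = 7241.611 m.
5776 ≤ 7241.611 < 7595 → Cyan.

Cyan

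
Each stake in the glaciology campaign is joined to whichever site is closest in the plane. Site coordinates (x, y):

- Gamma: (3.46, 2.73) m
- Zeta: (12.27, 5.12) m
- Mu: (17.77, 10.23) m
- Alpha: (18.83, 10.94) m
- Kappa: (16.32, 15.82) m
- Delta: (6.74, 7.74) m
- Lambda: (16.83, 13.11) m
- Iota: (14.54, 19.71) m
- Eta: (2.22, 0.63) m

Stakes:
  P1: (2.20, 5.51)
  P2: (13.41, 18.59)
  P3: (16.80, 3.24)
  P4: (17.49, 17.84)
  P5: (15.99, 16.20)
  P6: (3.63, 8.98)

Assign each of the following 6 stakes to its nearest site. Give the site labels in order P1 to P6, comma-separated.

Gamma, Iota, Zeta, Kappa, Kappa, Delta

P1 → Gamma (d²=9.32)
P2 → Iota (d²=2.53)
P3 → Zeta (d²=24.06)
P4 → Kappa (d²=5.45)
P5 → Kappa (d²=0.25)
P6 → Delta (d²=11.21)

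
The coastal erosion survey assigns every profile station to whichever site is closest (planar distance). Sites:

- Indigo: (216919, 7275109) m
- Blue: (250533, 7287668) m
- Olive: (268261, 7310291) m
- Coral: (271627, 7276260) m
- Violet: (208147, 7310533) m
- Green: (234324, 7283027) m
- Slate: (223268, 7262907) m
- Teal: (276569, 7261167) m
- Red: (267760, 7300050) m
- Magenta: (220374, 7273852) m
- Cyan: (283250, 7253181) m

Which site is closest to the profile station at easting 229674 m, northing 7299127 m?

Squared distances to each site:
Indigo: 739554349.000; Blue: 566406562.000; Olive: 1613591465.000; Coral: 2282953898.000; Violet: 593508565.000; Green: 280832500.000; Slate: 1352925236.000; Teal: 3640102625.000; Red: 1451395325.000; Magenta: 725315625.000; Cyan: 4981422692.000.
Minimum at Green.

Green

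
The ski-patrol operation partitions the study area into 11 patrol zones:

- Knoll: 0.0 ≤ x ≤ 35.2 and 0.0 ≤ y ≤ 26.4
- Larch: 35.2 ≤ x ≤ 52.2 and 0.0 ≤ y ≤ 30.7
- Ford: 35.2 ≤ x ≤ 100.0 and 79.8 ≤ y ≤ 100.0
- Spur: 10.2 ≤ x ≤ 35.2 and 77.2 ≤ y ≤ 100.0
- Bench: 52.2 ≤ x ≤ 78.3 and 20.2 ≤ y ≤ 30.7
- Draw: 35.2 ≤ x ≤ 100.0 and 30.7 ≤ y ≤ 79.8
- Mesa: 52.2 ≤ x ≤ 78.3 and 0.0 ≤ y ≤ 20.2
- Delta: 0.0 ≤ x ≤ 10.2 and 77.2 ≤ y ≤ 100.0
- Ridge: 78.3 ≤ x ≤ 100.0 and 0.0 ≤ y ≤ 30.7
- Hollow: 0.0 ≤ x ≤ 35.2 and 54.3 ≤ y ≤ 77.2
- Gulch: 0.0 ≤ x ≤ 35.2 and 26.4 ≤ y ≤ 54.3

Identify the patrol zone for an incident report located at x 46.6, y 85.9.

The point has x = 46.6 and y = 85.9.
Only Ford satisfies 35.2 ≤ x ≤ 100.0 and 79.8 ≤ y ≤ 100.0.

Ford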